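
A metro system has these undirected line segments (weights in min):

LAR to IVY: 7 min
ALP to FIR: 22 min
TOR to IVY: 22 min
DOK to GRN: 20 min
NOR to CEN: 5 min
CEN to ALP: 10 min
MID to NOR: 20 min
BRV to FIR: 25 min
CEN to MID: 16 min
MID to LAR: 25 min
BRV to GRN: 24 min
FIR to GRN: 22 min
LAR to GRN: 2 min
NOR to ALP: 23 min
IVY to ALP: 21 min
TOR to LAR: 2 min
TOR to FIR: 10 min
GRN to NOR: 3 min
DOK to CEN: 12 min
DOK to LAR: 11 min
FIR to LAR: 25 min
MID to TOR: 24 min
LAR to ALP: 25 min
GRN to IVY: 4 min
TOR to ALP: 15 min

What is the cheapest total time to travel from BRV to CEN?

32 min

Enumerating some paths:
BRV - FIR - TOR - LAR - GRN - NOR - CEN: 25+10+2+2+3+5 = 47
BRV - GRN - NOR - CEN: 24+3+5 = 32
The minimum is 32 min via BRV - GRN - NOR - CEN.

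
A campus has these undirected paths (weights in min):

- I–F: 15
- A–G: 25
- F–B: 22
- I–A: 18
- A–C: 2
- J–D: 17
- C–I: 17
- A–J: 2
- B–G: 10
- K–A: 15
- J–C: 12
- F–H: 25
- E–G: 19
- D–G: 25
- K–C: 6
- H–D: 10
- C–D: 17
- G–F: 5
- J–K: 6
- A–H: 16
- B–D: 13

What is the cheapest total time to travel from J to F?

Shortest distances from J:
J: 0
A: 2  (via J)
C: 4  (via A)
K: 6  (via J)
D: 17  (via J)
H: 18  (via A)
I: 20  (via A)
G: 27  (via A)
B: 30  (via D)
F: 32  (via G)
Shortest route: J–A–G–F = 32 min.

32 min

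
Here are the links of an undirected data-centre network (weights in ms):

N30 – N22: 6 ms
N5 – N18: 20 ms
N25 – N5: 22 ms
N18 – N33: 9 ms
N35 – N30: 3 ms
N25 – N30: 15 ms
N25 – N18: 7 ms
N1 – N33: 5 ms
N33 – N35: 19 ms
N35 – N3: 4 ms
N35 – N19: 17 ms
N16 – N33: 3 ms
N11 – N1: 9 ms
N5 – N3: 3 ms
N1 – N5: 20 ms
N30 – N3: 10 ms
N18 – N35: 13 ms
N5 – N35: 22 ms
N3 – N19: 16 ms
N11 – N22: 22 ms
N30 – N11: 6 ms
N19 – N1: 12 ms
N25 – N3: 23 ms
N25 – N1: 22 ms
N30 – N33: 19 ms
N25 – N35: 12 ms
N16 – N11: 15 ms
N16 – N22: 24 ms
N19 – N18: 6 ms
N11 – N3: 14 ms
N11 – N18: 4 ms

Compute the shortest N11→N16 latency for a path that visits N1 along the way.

17 ms

Shortest N11→N1: N11–N1 = 9
Shortest N1→N16: N1–N33–N16 = 8
Total via N1: 9 + 8 = 17 ms.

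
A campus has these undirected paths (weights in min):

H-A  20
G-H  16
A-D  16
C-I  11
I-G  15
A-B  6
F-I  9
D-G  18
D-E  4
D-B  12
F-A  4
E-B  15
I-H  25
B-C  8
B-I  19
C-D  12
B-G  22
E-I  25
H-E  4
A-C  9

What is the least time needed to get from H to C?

20 min

Running Dijkstra from H:
H: 0
E: 4  (via H)
D: 8  (via E)
G: 16  (via H)
B: 19  (via E)
A: 20  (via H)
C: 20  (via D)
Shortest route: H → E → D → C = 20 min.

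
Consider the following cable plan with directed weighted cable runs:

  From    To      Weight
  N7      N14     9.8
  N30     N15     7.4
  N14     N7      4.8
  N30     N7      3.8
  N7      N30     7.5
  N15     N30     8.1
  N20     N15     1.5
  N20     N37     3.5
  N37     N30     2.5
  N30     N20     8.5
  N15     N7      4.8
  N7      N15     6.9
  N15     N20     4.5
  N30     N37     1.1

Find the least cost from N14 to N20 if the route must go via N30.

Shortest N14→N30: N14 → N7 → N30 = 12.3
Best N30 to N20: N30 → N20 costing 8.5
Total via N30: 12.3 + 8.5 = 20.8.

20.8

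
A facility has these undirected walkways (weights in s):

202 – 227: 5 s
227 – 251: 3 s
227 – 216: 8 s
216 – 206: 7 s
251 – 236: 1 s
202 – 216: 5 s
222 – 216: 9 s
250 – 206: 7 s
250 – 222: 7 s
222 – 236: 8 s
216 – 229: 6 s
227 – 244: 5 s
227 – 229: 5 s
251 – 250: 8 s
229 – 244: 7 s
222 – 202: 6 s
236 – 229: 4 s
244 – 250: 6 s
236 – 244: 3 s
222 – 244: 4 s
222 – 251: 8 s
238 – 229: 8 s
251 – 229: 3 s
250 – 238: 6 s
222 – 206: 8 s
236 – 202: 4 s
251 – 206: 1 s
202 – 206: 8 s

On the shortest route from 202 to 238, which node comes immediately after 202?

Compare a few routes:
202 → 227 → 229 → 238: 5+5+8 = 18
202 → 236 → 229 → 238: 4+4+8 = 16
The minimum is 16 s via 202 → 236 → 229 → 238.
So from 202 the first move is to 236.

236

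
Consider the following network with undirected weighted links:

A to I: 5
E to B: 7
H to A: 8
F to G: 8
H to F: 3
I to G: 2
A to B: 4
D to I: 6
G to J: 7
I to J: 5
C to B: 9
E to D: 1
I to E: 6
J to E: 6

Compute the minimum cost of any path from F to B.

Running Dijkstra from F:
F: 0
H: 3  (via F)
G: 8  (via F)
I: 10  (via G)
A: 11  (via H)
B: 15  (via A)
Shortest route: F–H–A–B = 15.

15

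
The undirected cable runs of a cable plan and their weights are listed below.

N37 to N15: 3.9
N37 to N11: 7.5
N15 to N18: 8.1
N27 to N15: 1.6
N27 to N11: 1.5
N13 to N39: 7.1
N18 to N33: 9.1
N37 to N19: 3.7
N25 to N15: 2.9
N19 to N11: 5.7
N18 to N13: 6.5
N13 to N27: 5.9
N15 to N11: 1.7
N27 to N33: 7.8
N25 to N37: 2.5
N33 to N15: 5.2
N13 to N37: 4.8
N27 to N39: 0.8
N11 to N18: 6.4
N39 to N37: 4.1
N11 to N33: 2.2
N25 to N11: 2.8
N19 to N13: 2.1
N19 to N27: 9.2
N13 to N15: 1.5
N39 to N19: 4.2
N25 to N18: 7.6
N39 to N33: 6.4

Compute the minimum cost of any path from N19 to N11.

Running Dijkstra from N19:
N19: 0
N13: 2.1  (via N19)
N15: 3.6  (via N13)
N37: 3.7  (via N19)
N39: 4.2  (via N19)
N27: 5  (via N39)
N11: 5.3  (via N15)
Shortest route: N19–N13–N15–N11 = 5.3.

5.3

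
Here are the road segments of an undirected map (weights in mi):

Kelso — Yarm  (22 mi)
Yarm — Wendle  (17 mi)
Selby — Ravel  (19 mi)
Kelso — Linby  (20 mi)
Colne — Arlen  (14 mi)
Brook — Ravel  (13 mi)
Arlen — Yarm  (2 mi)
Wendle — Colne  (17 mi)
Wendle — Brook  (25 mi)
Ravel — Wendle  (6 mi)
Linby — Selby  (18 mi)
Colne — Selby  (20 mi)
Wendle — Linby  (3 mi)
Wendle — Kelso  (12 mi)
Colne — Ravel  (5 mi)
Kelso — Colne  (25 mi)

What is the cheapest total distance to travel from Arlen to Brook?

32 mi

Settle nodes by increasing distance from Arlen:
Arlen: 0
Yarm: 2  (via Arlen)
Colne: 14  (via Arlen)
Ravel: 19  (via Colne)
Wendle: 19  (via Yarm)
Linby: 22  (via Wendle)
Kelso: 24  (via Yarm)
Brook: 32  (via Ravel)
Shortest route: Arlen–Colne–Ravel–Brook = 32 mi.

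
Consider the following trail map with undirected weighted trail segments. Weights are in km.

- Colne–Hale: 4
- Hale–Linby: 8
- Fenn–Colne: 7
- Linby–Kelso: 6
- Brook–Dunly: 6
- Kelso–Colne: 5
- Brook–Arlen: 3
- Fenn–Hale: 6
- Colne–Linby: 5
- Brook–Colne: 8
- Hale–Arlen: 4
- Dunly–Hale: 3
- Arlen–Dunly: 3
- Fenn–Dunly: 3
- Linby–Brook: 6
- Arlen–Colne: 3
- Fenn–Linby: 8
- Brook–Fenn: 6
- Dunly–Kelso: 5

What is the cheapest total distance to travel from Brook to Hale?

7 km

Enumerating some paths:
Brook–Arlen–Hale: 3+4 = 7
Brook–Arlen–Colne–Hale: 3+3+4 = 10
Brook–Arlen–Dunly–Hale: 3+3+3 = 9
Brook–Dunly–Hale: 6+3 = 9
Cheapest is Brook–Arlen–Hale at 7 km.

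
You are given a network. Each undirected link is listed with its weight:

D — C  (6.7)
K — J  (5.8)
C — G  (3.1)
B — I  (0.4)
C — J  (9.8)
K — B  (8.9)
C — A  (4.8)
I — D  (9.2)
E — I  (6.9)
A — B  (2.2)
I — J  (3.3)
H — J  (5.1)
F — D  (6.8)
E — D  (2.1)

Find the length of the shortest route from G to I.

10.5

Settle nodes by increasing distance from G:
G: 0
C: 3.1  (via G)
A: 7.9  (via C)
D: 9.8  (via C)
B: 10.1  (via A)
I: 10.5  (via B)
Shortest route: G → C → A → B → I = 10.5.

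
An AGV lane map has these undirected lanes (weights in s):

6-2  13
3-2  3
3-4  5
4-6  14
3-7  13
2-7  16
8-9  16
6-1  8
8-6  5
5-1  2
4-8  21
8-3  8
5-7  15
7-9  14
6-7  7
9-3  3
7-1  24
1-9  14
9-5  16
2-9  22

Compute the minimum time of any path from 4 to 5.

24 s

Shortest distances from 4:
4: 0
3: 5  (via 4)
2: 8  (via 3)
9: 8  (via 3)
8: 13  (via 3)
6: 14  (via 4)
7: 18  (via 3)
1: 22  (via 9)
5: 24  (via 9)
Shortest route: 4 → 3 → 9 → 5 = 24 s.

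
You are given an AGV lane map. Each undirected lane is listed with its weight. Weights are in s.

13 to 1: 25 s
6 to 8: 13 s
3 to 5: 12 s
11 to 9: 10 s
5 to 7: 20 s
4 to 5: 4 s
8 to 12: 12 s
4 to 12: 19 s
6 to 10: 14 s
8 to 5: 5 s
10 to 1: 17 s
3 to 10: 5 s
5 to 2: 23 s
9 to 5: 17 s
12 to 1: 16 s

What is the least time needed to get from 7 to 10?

37 s

Enumerating some paths:
7 → 5 → 8 → 12 → 1 → 10: 20+5+12+16+17 = 70
7 → 5 → 8 → 6 → 10: 20+5+13+14 = 52
7 → 5 → 3 → 10: 20+12+5 = 37
7 → 5 → 4 → 12 → 1 → 10: 20+4+19+16+17 = 76
Cheapest is 7 → 5 → 3 → 10 at 37 s.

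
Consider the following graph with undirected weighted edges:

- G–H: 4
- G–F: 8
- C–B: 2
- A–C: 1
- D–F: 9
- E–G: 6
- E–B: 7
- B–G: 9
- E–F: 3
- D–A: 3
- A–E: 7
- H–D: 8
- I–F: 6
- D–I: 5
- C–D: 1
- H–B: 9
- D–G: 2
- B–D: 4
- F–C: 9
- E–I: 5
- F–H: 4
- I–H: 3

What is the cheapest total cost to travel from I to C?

Candidate routes:
I - D - C: 5+1 = 6
I - D - A - C: 5+3+1 = 9
The minimum is 6 via I - D - C.

6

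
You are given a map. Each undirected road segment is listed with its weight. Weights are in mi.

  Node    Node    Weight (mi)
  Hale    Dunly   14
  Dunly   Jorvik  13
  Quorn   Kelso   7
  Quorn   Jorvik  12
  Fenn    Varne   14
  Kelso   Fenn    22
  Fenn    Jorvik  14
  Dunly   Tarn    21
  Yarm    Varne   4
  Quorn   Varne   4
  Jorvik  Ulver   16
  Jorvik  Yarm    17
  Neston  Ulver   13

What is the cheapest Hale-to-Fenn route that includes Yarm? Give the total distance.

Best Hale to Yarm: Hale → Dunly → Jorvik → Yarm costing 44
Shortest Yarm→Fenn: Yarm → Varne → Fenn = 18
Total via Yarm: 44 + 18 = 62 mi.

62 mi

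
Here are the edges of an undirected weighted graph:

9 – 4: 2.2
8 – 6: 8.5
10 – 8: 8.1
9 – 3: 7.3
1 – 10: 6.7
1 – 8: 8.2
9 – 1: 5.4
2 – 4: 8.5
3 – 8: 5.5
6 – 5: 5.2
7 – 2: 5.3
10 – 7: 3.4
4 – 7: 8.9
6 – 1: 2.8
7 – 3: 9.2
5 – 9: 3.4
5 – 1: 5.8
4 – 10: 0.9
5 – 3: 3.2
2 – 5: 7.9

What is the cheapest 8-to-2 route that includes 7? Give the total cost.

16.8

Shortest 8→7: 8 → 10 → 7 = 11.5
Best 7 to 2: 7 → 2 costing 5.3
Total via 7: 11.5 + 5.3 = 16.8.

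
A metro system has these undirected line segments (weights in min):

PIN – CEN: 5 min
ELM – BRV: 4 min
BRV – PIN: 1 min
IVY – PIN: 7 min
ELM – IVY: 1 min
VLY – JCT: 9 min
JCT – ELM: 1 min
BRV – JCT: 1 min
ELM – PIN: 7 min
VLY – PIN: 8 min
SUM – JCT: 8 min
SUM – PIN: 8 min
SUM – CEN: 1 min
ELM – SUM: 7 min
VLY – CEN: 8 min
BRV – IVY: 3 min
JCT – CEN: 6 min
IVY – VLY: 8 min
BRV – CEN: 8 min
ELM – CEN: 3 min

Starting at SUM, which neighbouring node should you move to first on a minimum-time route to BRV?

Enumerating some paths:
SUM–CEN–ELM–JCT–BRV: 1+3+1+1 = 6
SUM–CEN–PIN–BRV: 1+5+1 = 7
Cheapest is SUM–CEN–ELM–JCT–BRV at 6 min.
So from SUM the first move is to CEN.

CEN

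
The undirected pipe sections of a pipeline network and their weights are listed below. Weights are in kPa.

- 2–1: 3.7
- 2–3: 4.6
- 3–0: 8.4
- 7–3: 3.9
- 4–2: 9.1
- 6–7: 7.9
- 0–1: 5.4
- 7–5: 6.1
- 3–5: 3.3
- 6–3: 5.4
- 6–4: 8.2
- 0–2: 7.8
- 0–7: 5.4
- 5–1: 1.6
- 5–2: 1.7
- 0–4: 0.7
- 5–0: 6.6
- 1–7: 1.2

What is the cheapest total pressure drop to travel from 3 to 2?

Shortest distances from 3:
3: 0
5: 3.3  (via 3)
7: 3.9  (via 3)
2: 4.6  (via 3)
Shortest route: 3 → 2 = 4.6 kPa.

4.6 kPa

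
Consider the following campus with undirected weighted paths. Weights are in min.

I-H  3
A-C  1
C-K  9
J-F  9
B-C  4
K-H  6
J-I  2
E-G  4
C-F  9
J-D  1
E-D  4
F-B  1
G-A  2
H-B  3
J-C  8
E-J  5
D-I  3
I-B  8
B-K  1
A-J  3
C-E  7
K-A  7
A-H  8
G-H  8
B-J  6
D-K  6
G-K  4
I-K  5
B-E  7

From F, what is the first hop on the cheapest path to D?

B

Candidate routes:
F - B - K - D: 1+1+6 = 8
F - J - D: 9+1 = 10
F - B - H - I - J - D: 1+3+3+2+1 = 10
Cheapest is F - B - K - D at 8 min.
So from F the first move is to B.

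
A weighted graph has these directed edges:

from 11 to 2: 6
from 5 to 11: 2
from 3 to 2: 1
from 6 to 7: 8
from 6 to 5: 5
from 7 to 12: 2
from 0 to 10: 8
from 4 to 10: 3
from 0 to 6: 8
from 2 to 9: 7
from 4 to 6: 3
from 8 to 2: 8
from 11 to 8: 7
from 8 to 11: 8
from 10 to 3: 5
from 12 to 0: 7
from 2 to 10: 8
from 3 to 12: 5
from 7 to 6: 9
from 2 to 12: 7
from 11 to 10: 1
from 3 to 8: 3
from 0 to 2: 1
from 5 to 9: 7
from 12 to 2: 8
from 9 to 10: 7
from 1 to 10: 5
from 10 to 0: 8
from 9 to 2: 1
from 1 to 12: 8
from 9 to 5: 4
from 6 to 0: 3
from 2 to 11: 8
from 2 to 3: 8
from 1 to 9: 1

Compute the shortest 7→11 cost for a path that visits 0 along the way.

Shortest 7→0: 7 → 12 → 0 = 9
Shortest 0→11: 0 → 2 → 11 = 9
Total via 0: 9 + 9 = 18.

18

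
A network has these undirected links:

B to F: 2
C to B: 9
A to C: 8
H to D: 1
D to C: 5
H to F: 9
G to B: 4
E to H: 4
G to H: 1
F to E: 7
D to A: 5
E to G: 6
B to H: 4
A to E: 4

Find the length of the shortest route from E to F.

7

Compare a few routes:
E → H → G → B → F: 4+1+4+2 = 11
E → H → B → F: 4+4+2 = 10
E → F: 7 = 7
The minimum is 7 via E → F.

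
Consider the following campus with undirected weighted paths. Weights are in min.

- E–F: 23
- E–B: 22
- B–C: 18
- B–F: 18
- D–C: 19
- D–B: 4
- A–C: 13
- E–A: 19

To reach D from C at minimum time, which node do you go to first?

D

Candidate routes:
C–B–D: 18+4 = 22
C–D: 19 = 19
The minimum is 19 min via C–D.
So from C the first move is to D.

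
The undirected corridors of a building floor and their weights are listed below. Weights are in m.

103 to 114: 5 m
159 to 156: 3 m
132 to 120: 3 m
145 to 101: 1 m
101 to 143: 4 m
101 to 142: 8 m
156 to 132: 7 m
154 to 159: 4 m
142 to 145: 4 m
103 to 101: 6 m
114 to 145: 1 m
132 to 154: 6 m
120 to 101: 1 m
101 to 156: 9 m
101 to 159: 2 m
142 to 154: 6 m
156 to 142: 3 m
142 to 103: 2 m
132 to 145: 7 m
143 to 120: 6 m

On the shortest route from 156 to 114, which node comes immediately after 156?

159

Compare a few routes:
156–142–103–114: 3+2+5 = 10
156–142–145–114: 3+4+1 = 8
156–159–101–145–114: 3+2+1+1 = 7
Cheapest is 156–159–101–145–114 at 7 m.
So from 156 the first move is to 159.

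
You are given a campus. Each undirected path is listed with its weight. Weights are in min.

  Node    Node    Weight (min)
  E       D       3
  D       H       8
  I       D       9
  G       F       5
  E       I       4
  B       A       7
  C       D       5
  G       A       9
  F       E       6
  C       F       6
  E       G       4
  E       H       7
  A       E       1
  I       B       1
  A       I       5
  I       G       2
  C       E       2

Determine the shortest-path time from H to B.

12 min

Shortest distances from H:
H: 0
E: 7  (via H)
A: 8  (via E)
D: 8  (via H)
C: 9  (via E)
G: 11  (via E)
I: 11  (via E)
B: 12  (via I)
Shortest route: H → E → I → B = 12 min.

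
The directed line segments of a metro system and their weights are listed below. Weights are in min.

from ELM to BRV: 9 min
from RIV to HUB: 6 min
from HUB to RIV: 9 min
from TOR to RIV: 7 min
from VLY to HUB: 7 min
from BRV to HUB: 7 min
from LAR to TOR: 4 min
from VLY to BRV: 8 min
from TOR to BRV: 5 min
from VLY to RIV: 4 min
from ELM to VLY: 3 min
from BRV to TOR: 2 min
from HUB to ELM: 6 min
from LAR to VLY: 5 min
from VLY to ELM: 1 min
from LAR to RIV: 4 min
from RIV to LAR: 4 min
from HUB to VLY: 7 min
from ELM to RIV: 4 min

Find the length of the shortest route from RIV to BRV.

13 min

Enumerating some paths:
RIV - LAR - VLY - BRV: 4+5+8 = 17
RIV - LAR - TOR - BRV: 4+4+5 = 13
The minimum is 13 min via RIV - LAR - TOR - BRV.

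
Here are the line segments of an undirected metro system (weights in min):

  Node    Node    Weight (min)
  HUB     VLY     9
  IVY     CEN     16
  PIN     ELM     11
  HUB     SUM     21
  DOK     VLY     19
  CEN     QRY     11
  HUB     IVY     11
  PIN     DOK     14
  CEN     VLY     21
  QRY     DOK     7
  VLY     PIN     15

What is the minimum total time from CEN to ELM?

43 min

Shortest distances from CEN:
CEN: 0
QRY: 11  (via CEN)
IVY: 16  (via CEN)
DOK: 18  (via QRY)
VLY: 21  (via CEN)
HUB: 27  (via IVY)
PIN: 32  (via DOK)
ELM: 43  (via PIN)
Shortest route: CEN–QRY–DOK–PIN–ELM = 43 min.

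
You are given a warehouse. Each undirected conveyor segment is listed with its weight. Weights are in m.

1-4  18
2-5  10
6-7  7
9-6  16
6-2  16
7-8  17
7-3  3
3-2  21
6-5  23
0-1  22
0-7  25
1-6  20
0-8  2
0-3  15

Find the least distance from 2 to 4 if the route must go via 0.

Shortest 2→0: 2–3–0 = 36
Best 0 to 4: 0–1–4 costing 40
Total via 0: 36 + 40 = 76 m.

76 m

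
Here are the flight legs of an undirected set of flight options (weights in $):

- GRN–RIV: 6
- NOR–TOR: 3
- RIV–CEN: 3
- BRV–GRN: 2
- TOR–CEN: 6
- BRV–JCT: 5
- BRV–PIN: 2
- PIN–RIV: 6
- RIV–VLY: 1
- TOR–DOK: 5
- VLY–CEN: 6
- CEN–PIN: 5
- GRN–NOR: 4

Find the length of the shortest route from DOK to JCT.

Enumerating some paths:
DOK–TOR–CEN–RIV–PIN–BRV–JCT: 5+6+3+6+2+5 = 27
DOK–TOR–CEN–RIV–GRN–BRV–JCT: 5+6+3+6+2+5 = 27
DOK–TOR–CEN–PIN–BRV–JCT: 5+6+5+2+5 = 23
DOK–TOR–NOR–GRN–BRV–JCT: 5+3+4+2+5 = 19
Cheapest is DOK–TOR–NOR–GRN–BRV–JCT at $19.

$19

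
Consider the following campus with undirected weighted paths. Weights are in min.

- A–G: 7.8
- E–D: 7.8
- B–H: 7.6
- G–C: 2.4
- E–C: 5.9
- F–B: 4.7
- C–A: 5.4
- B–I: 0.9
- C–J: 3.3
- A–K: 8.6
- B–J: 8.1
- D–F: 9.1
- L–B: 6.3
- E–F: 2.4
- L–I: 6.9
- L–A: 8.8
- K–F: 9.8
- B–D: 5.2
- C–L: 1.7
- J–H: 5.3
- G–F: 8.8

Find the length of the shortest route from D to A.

Shortest distances from D:
D: 0
B: 5.2  (via D)
I: 6.1  (via B)
E: 7.8  (via D)
F: 9.1  (via D)
L: 11.5  (via B)
H: 12.8  (via B)
C: 13.2  (via L)
J: 13.3  (via B)
G: 15.6  (via C)
A: 18.6  (via C)
Shortest route: D → B → L → C → A = 18.6 min.

18.6 min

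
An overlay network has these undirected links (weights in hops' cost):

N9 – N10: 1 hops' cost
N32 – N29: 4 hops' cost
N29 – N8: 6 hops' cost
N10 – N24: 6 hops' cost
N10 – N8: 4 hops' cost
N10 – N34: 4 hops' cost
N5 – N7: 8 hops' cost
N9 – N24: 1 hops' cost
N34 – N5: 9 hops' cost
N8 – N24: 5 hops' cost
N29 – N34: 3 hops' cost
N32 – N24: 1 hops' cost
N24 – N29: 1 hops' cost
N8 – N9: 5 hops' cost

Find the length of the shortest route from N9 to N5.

Settle nodes by increasing distance from N9:
N9: 0
N24: 1  (via N9)
N10: 1  (via N9)
N29: 2  (via N24)
N32: 2  (via N24)
N8: 5  (via N9)
N34: 5  (via N10)
N5: 14  (via N34)
Shortest route: N9 → N10 → N34 → N5 = 14 hops' cost.

14 hops' cost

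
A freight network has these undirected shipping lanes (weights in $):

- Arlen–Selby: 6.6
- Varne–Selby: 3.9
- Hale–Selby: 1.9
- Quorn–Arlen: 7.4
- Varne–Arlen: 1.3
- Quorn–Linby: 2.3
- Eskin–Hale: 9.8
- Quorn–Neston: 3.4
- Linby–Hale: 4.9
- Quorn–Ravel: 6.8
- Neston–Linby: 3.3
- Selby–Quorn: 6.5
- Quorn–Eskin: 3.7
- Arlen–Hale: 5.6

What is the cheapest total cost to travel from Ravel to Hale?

Running Dijkstra from Ravel:
Ravel: 0
Quorn: 6.8  (via Ravel)
Linby: 9.1  (via Quorn)
Neston: 10.2  (via Quorn)
Eskin: 10.5  (via Quorn)
Selby: 13.3  (via Quorn)
Hale: 14  (via Linby)
Shortest route: Ravel–Quorn–Linby–Hale = $14.

$14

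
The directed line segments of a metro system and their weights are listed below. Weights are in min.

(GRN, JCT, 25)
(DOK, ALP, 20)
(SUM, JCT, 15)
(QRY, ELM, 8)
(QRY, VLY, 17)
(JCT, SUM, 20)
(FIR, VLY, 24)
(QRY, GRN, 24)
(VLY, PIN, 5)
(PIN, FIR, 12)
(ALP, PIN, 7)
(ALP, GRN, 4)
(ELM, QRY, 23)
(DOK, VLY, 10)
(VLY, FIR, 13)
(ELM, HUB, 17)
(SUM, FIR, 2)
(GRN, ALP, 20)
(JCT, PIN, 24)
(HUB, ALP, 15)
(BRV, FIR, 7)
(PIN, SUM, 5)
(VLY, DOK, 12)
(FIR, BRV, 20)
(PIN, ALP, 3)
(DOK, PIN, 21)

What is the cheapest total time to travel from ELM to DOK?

Enumerating some paths:
ELM - QRY - VLY - DOK: 23+17+12 = 52
ELM - HUB - ALP - PIN - SUM - FIR - VLY - DOK: 17+15+7+5+2+24+12 = 82
The minimum is 52 min via ELM - QRY - VLY - DOK.

52 min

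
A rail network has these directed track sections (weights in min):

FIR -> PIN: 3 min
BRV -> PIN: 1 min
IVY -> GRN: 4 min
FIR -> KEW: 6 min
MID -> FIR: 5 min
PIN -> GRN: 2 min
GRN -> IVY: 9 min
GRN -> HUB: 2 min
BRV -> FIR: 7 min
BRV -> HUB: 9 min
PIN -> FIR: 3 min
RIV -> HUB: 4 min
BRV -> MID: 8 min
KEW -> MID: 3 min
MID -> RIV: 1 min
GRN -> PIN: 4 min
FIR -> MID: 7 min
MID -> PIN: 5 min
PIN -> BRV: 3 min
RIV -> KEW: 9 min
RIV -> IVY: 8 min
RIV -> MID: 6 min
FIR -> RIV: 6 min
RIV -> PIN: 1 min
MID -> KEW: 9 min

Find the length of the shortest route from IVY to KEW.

Shortest distances from IVY:
IVY: 0
GRN: 4  (via IVY)
HUB: 6  (via GRN)
PIN: 8  (via GRN)
FIR: 11  (via PIN)
BRV: 11  (via PIN)
RIV: 17  (via FIR)
KEW: 17  (via FIR)
Shortest route: IVY → GRN → PIN → FIR → KEW = 17 min.

17 min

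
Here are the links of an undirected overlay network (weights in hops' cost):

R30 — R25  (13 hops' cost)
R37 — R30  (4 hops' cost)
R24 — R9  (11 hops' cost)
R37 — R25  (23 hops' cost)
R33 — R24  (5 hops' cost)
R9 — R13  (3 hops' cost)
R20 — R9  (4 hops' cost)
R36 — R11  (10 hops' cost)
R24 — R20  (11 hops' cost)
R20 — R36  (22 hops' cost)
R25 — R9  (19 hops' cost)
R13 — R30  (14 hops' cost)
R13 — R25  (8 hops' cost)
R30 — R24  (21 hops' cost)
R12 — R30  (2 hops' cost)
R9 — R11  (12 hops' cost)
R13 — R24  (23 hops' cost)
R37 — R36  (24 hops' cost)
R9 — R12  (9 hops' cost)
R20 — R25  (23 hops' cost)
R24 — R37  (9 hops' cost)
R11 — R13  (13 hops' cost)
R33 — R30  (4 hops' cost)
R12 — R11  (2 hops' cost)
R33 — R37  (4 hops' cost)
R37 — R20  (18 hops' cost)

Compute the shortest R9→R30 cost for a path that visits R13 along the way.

17 hops' cost

Shortest R9→R13: R9 → R13 = 3
Best R13 to R30: R13 → R30 costing 14
Total via R13: 3 + 14 = 17 hops' cost.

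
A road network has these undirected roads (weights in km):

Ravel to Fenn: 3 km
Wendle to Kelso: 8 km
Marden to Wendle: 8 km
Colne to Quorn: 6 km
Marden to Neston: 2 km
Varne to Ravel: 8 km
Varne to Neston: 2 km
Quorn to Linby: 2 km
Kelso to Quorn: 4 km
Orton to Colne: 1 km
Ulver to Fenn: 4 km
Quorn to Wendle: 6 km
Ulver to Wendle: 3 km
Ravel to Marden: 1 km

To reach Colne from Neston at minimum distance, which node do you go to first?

Compare a few routes:
Neston - Marden - Wendle - Quorn - Colne: 2+8+6+6 = 22
Neston - Marden - Ravel - Fenn - Ulver - Wendle - Quorn - Colne: 2+1+3+4+3+6+6 = 25
The minimum is 22 km via Neston - Marden - Wendle - Quorn - Colne.
So from Neston the first move is to Marden.

Marden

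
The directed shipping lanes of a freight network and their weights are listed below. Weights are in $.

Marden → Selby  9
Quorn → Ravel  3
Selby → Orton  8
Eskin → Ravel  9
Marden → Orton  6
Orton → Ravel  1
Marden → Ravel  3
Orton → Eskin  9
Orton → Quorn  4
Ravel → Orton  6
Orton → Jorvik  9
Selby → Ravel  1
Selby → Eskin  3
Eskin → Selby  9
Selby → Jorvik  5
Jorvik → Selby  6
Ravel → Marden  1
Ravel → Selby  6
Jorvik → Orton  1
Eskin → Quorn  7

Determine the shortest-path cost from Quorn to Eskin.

Enumerating some paths:
Quorn–Ravel–Marden–Orton–Eskin: 3+1+6+9 = 19
Quorn–Ravel–Orton–Eskin: 3+6+9 = 18
Quorn–Ravel–Marden–Selby–Eskin: 3+1+9+3 = 16
Quorn–Ravel–Selby–Eskin: 3+6+3 = 12
The minimum is $12 via Quorn–Ravel–Selby–Eskin.

$12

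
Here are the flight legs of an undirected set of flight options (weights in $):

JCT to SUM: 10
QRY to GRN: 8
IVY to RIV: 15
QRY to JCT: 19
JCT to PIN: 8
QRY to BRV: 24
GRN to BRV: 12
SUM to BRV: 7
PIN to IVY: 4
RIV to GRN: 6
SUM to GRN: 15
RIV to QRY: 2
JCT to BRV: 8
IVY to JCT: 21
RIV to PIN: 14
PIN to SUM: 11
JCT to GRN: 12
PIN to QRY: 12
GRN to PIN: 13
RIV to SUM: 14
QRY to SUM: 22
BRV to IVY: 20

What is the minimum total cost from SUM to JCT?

$10

Settle nodes by increasing distance from SUM:
SUM: 0
BRV: 7  (via SUM)
JCT: 10  (via SUM)
Shortest route: SUM → JCT = $10.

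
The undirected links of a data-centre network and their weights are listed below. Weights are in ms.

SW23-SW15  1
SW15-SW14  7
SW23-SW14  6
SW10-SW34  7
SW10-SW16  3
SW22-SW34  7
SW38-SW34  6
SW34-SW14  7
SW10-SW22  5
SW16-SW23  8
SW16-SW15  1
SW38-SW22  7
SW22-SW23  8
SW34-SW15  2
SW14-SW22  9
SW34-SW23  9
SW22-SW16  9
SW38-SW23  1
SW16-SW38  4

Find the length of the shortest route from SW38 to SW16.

3 ms

Enumerating some paths:
SW38–SW23–SW15–SW16: 1+1+1 = 3
SW38–SW16: 4 = 4
The minimum is 3 ms via SW38–SW23–SW15–SW16.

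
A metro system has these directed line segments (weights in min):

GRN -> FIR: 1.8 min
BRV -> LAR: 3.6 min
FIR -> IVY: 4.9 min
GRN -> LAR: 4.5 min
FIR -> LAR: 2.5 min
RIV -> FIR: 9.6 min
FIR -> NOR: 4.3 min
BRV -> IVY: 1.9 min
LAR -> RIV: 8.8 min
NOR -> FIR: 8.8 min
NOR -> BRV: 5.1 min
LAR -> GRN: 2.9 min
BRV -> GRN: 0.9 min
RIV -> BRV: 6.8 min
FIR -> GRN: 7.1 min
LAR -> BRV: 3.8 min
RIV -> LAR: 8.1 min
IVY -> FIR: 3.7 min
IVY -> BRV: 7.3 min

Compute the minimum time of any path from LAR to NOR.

9 min

Candidate routes:
LAR → GRN → FIR → NOR: 2.9+1.8+4.3 = 9
LAR → BRV → IVY → FIR → NOR: 3.8+1.9+3.7+4.3 = 13.7
LAR → BRV → GRN → FIR → NOR: 3.8+0.9+1.8+4.3 = 10.8
The minimum is 9 min via LAR → GRN → FIR → NOR.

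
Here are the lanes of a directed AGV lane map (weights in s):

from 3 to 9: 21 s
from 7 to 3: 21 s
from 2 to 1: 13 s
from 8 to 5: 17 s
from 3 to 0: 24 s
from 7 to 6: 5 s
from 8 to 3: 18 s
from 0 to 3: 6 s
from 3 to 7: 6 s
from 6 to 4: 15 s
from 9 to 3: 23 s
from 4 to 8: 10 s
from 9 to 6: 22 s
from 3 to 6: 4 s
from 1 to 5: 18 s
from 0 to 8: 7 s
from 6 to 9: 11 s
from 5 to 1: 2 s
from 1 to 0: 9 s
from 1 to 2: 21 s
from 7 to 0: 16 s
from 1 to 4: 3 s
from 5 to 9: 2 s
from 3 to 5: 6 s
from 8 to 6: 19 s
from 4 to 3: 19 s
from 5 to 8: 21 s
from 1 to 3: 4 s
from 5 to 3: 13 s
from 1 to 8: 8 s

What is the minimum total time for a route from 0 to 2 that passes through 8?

Best 0 to 8: 0–8 costing 7
Best 8 to 2: 8–5–1–2 costing 40
Total via 8: 7 + 40 = 47 s.

47 s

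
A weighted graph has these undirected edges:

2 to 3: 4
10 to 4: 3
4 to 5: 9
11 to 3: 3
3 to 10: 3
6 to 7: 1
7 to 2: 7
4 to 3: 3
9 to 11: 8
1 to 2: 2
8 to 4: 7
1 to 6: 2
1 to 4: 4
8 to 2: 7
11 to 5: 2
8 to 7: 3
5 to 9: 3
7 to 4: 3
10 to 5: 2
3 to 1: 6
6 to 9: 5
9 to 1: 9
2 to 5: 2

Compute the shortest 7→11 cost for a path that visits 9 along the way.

11

Best 7 to 9: 7 → 6 → 9 costing 6
Best 9 to 11: 9 → 5 → 11 costing 5
Total via 9: 6 + 5 = 11.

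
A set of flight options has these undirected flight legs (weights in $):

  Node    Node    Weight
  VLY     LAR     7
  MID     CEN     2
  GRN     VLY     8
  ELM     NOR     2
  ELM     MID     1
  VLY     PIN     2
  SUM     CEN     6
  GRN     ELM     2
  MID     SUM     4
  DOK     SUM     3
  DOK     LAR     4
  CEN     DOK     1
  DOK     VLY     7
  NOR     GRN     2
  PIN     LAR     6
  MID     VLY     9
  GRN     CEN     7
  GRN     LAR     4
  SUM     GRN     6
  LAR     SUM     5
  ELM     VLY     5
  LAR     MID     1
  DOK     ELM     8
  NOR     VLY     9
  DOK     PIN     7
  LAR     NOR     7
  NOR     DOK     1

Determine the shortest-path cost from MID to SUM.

$4

Settle nodes by increasing distance from MID:
MID: 0
LAR: 1  (via MID)
ELM: 1  (via MID)
CEN: 2  (via MID)
GRN: 3  (via ELM)
NOR: 3  (via ELM)
DOK: 3  (via CEN)
SUM: 4  (via MID)
Shortest route: MID–SUM = $4.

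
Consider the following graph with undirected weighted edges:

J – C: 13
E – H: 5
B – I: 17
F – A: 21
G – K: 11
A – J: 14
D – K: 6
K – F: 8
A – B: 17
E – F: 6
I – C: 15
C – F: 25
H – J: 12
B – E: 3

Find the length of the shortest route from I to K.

34

Running Dijkstra from I:
I: 0
C: 15  (via I)
B: 17  (via I)
E: 20  (via B)
H: 25  (via E)
F: 26  (via E)
J: 28  (via C)
A: 34  (via B)
K: 34  (via F)
Shortest route: I–B–E–F–K = 34.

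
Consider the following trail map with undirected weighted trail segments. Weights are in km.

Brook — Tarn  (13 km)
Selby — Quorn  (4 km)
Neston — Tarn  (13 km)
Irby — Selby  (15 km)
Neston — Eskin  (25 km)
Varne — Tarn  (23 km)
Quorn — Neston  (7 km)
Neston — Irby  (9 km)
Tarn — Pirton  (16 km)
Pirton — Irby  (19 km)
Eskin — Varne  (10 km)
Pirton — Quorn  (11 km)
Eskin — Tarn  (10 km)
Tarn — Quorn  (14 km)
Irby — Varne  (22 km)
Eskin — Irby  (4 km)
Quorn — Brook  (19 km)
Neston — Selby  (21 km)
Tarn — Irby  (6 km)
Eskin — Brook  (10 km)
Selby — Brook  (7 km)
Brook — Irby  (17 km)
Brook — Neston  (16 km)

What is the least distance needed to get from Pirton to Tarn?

16 km

Candidate routes:
Pirton - Quorn - Tarn: 11+14 = 25
Pirton - Quorn - Neston - Tarn: 11+7+13 = 31
Pirton - Tarn: 16 = 16
Pirton - Irby - Tarn: 19+6 = 25
Cheapest is Pirton - Tarn at 16 km.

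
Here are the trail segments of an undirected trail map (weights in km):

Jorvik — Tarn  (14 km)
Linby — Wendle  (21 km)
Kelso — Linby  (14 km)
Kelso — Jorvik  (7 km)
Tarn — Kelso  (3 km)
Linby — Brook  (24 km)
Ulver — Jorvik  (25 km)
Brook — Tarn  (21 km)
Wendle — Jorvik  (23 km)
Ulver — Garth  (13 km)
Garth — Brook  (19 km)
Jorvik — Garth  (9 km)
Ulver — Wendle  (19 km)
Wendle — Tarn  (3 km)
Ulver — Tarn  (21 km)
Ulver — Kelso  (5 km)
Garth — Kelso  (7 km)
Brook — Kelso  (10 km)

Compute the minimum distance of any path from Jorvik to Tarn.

Enumerating some paths:
Jorvik–Tarn: 14 = 14
Jorvik–Kelso–Tarn: 7+3 = 10
The minimum is 10 km via Jorvik–Kelso–Tarn.

10 km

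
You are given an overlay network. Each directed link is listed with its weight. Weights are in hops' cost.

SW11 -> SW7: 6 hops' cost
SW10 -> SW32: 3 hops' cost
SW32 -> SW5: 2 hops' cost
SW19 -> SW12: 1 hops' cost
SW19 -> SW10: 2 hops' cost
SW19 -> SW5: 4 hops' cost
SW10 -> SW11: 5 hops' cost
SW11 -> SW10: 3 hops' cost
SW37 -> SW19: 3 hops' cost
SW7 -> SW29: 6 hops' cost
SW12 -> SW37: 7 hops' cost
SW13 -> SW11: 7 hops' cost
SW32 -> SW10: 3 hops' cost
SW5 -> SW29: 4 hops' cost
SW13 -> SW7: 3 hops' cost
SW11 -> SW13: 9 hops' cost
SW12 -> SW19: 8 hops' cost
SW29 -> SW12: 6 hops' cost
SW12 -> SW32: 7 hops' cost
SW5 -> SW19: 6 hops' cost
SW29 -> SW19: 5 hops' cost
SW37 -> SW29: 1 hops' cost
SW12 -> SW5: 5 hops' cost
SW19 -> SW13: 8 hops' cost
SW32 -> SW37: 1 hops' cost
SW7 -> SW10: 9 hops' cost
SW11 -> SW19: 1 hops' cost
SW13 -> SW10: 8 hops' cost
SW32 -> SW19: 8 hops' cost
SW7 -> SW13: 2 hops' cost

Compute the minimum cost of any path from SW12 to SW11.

Running Dijkstra from SW12:
SW12: 0
SW5: 5  (via SW12)
SW32: 7  (via SW12)
SW37: 7  (via SW12)
SW19: 8  (via SW12)
SW29: 8  (via SW37)
SW10: 10  (via SW32)
SW11: 15  (via SW10)
Shortest route: SW12–SW32–SW10–SW11 = 15 hops' cost.

15 hops' cost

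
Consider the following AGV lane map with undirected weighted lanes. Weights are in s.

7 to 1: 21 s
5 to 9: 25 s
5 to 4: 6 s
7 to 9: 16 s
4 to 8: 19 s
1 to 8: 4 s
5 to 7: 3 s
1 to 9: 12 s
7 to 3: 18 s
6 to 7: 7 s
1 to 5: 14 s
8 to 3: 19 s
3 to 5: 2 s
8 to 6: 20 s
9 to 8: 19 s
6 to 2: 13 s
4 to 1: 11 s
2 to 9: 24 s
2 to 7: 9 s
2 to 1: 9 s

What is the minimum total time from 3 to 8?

Settle nodes by increasing distance from 3:
3: 0
5: 2  (via 3)
7: 5  (via 5)
4: 8  (via 5)
6: 12  (via 7)
2: 14  (via 7)
1: 16  (via 5)
8: 19  (via 3)
Shortest route: 3 → 8 = 19 s.

19 s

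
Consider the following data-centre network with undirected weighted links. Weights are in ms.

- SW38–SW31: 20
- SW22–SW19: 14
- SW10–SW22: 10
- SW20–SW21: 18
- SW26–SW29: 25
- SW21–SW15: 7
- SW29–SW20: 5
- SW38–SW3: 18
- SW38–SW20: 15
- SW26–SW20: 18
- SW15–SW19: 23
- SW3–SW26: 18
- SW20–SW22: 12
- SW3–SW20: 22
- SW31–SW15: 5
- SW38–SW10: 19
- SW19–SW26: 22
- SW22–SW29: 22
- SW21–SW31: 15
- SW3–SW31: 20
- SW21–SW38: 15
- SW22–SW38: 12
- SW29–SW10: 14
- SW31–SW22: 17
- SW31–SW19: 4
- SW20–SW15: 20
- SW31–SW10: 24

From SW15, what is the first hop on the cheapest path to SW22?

SW31

Compare a few routes:
SW15–SW31–SW19–SW22: 5+4+14 = 23
SW15–SW31–SW22: 5+17 = 22
The minimum is 22 ms via SW15–SW31–SW22.
So from SW15 the first move is to SW31.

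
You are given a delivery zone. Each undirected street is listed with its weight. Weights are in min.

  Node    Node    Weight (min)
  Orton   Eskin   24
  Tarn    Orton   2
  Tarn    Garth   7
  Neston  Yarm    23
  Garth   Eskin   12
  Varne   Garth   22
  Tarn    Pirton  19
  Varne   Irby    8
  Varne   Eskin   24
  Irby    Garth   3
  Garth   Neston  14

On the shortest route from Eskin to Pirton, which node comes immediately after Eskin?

Garth

Candidate routes:
Eskin–Orton–Tarn–Pirton: 24+2+19 = 45
Eskin–Varne–Irby–Garth–Tarn–Pirton: 24+8+3+7+19 = 61
Eskin–Garth–Tarn–Pirton: 12+7+19 = 38
The minimum is 38 min via Eskin–Garth–Tarn–Pirton.
So from Eskin the first move is to Garth.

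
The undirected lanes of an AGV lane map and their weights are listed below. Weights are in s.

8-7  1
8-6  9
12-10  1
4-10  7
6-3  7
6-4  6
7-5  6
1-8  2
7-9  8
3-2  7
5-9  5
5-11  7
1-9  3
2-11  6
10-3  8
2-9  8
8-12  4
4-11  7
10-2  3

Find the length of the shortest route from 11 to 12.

Settle nodes by increasing distance from 11:
11: 0
2: 6  (via 11)
4: 7  (via 11)
5: 7  (via 11)
10: 9  (via 2)
12: 10  (via 10)
Shortest route: 11 → 2 → 10 → 12 = 10 s.

10 s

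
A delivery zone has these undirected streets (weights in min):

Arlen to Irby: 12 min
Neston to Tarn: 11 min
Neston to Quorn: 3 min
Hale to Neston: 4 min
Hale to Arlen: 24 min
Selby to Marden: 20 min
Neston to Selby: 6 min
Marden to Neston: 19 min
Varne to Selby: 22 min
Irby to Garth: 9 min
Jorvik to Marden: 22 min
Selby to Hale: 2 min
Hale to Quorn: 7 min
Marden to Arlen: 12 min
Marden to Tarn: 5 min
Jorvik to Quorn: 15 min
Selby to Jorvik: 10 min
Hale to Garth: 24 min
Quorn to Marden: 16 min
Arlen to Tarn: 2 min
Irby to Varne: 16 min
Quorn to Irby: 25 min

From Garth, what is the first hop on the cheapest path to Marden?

Enumerating some paths:
Garth → Hale → Selby → Marden: 24+2+20 = 46
Garth → Hale → Neston → Tarn → Marden: 24+4+11+5 = 44
Garth → Irby → Arlen → Marden: 9+12+12 = 33
Garth → Irby → Arlen → Tarn → Marden: 9+12+2+5 = 28
Cheapest is Garth → Irby → Arlen → Tarn → Marden at 28 min.
So from Garth the first move is to Irby.

Irby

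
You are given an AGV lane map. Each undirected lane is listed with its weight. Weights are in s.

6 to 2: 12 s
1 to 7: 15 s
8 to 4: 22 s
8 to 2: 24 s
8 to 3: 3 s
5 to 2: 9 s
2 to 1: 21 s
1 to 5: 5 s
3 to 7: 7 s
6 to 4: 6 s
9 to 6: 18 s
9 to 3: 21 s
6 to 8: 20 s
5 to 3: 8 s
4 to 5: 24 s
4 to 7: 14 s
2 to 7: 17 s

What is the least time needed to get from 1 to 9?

34 s

Enumerating some paths:
1–5–2–6–9: 5+9+12+18 = 44
1–5–3–9: 5+8+21 = 34
1–7–3–9: 15+7+21 = 43
The minimum is 34 s via 1–5–3–9.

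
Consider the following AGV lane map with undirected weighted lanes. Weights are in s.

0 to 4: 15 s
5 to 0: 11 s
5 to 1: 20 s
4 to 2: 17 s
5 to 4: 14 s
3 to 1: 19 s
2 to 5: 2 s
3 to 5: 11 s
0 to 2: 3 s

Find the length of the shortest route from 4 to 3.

25 s

Candidate routes:
4–0–2–5–3: 15+3+2+11 = 31
4–0–5–3: 15+11+11 = 37
4–2–5–3: 17+2+11 = 30
4–5–3: 14+11 = 25
Cheapest is 4–5–3 at 25 s.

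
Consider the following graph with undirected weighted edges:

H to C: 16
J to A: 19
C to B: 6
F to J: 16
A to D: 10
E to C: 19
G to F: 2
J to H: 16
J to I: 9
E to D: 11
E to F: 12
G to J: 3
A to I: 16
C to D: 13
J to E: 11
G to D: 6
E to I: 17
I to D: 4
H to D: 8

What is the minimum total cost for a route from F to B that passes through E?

37

Shortest F→E: F → E = 12
Shortest E→B: E → C → B = 25
Total via E: 12 + 25 = 37.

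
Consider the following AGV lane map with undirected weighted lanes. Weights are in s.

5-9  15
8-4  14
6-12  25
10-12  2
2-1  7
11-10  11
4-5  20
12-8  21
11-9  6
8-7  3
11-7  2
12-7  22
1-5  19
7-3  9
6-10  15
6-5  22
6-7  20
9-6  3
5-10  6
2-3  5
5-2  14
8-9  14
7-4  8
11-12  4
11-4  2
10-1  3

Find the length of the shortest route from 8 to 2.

17 s

Compare a few routes:
8–7–11–10–1–2: 3+2+11+3+7 = 26
8–7–3–2: 3+9+5 = 17
8–7–11–12–10–1–2: 3+2+4+2+3+7 = 21
Cheapest is 8–7–3–2 at 17 s.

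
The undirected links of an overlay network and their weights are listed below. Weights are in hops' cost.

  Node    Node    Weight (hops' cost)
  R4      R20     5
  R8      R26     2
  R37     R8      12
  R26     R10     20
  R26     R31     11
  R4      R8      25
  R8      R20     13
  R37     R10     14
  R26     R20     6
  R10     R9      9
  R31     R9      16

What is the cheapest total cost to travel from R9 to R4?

Running Dijkstra from R9:
R9: 0
R10: 9  (via R9)
R31: 16  (via R9)
R37: 23  (via R10)
R26: 27  (via R31)
R8: 29  (via R26)
R20: 33  (via R26)
R4: 38  (via R20)
Shortest route: R9 → R31 → R26 → R20 → R4 = 38 hops' cost.

38 hops' cost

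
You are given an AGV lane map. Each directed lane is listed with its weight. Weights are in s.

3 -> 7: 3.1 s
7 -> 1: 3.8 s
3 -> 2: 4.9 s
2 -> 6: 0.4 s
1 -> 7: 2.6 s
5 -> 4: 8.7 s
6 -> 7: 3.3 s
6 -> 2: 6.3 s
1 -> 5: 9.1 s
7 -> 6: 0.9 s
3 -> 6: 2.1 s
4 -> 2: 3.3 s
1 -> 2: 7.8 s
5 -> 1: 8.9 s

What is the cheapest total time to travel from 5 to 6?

Candidate routes:
5 - 1 - 2 - 6: 8.9+7.8+0.4 = 17.1
5 - 1 - 7 - 6: 8.9+2.6+0.9 = 12.4
Cheapest is 5 - 1 - 7 - 6 at 12.4 s.

12.4 s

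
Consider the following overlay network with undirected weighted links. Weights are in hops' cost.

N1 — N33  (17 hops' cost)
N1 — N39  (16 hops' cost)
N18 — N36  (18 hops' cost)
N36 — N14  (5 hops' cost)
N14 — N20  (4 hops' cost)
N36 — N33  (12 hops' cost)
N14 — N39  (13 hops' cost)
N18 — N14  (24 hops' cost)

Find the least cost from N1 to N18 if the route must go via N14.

Shortest N1→N14: N1–N39–N14 = 29
Best N14 to N18: N14–N36–N18 costing 23
Total via N14: 29 + 23 = 52 hops' cost.

52 hops' cost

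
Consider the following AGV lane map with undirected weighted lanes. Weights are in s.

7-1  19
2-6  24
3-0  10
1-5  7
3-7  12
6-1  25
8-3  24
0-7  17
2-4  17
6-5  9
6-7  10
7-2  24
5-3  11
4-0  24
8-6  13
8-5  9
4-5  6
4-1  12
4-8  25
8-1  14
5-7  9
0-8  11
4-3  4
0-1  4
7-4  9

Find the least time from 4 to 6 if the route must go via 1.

Best 4 to 1: 4 → 1 costing 12
Best 1 to 6: 1 → 5 → 6 costing 16
Total via 1: 12 + 16 = 28 s.

28 s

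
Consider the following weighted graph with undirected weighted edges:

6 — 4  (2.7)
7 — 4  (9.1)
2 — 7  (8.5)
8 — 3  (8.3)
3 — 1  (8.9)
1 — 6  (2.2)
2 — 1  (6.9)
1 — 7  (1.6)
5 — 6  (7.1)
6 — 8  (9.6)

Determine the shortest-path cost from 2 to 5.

Shortest distances from 2:
2: 0
1: 6.9  (via 2)
7: 8.5  (via 2)
6: 9.1  (via 1)
4: 11.8  (via 6)
3: 15.8  (via 1)
5: 16.2  (via 6)
Shortest route: 2 → 1 → 6 → 5 = 16.2.

16.2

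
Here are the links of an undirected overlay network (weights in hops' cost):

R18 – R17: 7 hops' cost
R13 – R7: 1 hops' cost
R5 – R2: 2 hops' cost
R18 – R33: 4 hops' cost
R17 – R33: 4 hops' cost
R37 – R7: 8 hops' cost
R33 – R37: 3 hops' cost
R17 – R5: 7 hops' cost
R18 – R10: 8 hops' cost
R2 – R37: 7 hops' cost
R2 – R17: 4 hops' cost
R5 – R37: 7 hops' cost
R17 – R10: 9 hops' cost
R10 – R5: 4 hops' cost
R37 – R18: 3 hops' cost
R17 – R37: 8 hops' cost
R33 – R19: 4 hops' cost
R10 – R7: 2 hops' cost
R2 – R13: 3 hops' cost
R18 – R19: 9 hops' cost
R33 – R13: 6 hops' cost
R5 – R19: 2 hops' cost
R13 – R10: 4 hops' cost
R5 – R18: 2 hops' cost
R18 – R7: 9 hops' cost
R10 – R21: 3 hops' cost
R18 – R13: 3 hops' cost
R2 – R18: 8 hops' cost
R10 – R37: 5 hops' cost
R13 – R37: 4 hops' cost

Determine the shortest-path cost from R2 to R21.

9 hops' cost

Enumerating some paths:
R2 → R5 → R10 → R21: 2+4+3 = 9
R2 → R5 → R18 → R13 → R10 → R21: 2+2+3+4+3 = 14
R2 → R5 → R18 → R13 → R7 → R10 → R21: 2+2+3+1+2+3 = 13
R2 → R13 → R10 → R21: 3+4+3 = 10
Cheapest is R2 → R5 → R10 → R21 at 9 hops' cost.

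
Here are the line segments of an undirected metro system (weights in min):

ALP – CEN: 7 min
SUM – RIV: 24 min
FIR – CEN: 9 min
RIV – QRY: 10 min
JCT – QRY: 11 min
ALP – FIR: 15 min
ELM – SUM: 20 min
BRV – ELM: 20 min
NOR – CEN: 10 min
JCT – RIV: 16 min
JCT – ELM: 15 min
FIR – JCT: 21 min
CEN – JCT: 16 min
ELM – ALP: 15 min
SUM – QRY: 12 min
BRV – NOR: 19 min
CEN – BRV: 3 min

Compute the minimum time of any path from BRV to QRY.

30 min

Enumerating some paths:
BRV - CEN - JCT - QRY: 3+16+11 = 30
BRV - CEN - FIR - JCT - QRY: 3+9+21+11 = 44
BRV - CEN - JCT - RIV - QRY: 3+16+16+10 = 45
The minimum is 30 min via BRV - CEN - JCT - QRY.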